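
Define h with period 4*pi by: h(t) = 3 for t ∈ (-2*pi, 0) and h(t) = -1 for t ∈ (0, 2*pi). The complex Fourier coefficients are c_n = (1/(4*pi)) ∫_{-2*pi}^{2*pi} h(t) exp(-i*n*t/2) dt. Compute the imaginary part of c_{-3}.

Since h is real-valued, Im(c_{-3}) = -(1/(4*pi)) ∫_{-2*pi}^{2*pi} h(t) sin(-3*t/2) dt = b_{3}/2.
Split the integral at the breakpoints.
Directly, an antiderivative of (3) sin(-3*t/2) is 2*cos(3*t/2); evaluating from -2*pi to 0: ∫_{-2*pi}^{0} (3) sin(-3*t/2) dt = (2) - (-2) = 4.
Directly, an antiderivative of (-1) sin(-3*t/2) is -2*cos(3*t/2)/3; evaluating from 0 to 2*pi: ∫_{0}^{2*pi} (-1) sin(-3*t/2) dt = (2/3) - (-2/3) = 4/3.
So ∫_{-2*pi}^{2*pi} h(t) sin(-3*t/2) dt = 16/3.
Hence Im(c_{-3}) = (-1/(4*pi))·(16/3) = -4/(3*pi).

-4/(3*pi)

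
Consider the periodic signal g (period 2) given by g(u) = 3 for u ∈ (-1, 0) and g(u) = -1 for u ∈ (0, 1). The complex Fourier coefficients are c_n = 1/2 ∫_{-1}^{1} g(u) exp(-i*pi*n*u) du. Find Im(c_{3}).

Since g is real-valued, Im(c_{3}) = -1/2 ∫_{-1}^{1} g(u) sin(3*pi*u) du = -b_{3}/2.
Split the integral at the breakpoints.
Directly, an antiderivative of (3) sin(3*pi*u) is -cos(3*pi*u)/pi; evaluating from -1 to 0: ∫_{-1}^{0} (3) sin(3*pi*u) du = (-1/pi) - (1/pi) = -2/pi.
Directly, an antiderivative of (-1) sin(3*pi*u) is cos(3*pi*u)/(3*pi); evaluating from 0 to 1: ∫_{0}^{1} (-1) sin(3*pi*u) du = (-1/(3*pi)) - (1/(3*pi)) = -2/(3*pi).
So ∫_{-1}^{1} g(u) sin(3*pi*u) du = -8/(3*pi).
Hence Im(c_{3}) = (-1/2)·(-8/(3*pi)) = 4/(3*pi).

4/(3*pi)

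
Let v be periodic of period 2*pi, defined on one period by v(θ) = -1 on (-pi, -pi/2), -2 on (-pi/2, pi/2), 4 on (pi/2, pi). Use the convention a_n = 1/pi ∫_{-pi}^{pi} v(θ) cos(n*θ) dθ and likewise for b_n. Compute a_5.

a_5 = 1/pi ∫_{-pi}^{pi} v(θ) cos(5*θ) dθ.
Split the integral at the breakpoints.
Directly, an antiderivative of (-1) cos(5*θ) is -sin(5*θ)/5; evaluating from -pi to -pi/2: ∫_{-pi}^{-pi/2} (-1) cos(5*θ) dθ = (1/5) - (0) = 1/5.
Directly, an antiderivative of (-2) cos(5*θ) is -2*sin(5*θ)/5; evaluating from -pi/2 to pi/2: ∫_{-pi/2}^{pi/2} (-2) cos(5*θ) dθ = (-2/5) - (2/5) = -4/5.
Directly, an antiderivative of (4) cos(5*θ) is 4*sin(5*θ)/5; evaluating from pi/2 to pi: ∫_{pi/2}^{pi} (4) cos(5*θ) dθ = (0) - (4/5) = -4/5.
Summing the pieces and multiplying by (1/pi) gives a_5 = -7/(5*pi).

-7/(5*pi)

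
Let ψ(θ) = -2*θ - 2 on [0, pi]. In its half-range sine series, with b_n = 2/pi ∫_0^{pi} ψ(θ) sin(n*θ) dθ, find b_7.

b_7 = 2/pi ∫_0^{pi} (-2*θ - 2) sin(7*θ) dθ.
Integrating by parts (boundary term plus one more integral), an antiderivative of (-2*θ - 2) sin(7*θ) is 2*θ*cos(7*θ)/7 - 2*sin(7*θ)/49 + 2*cos(7*θ)/7; evaluating from 0 to pi: ∫_{0}^{pi} (-2*θ - 2) sin(7*θ) dθ = (-2*pi/7 - 2/7) - (2/7) = -2*pi/7 - 4/7.
Hence b_7 = (2/pi)·(-2*pi/7 - 4/7) = 4*(-pi - 2)/(7*pi).

4*(-pi - 2)/(7*pi)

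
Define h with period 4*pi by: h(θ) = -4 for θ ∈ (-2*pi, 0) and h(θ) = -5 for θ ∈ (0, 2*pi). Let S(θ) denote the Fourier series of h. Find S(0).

At θ = 0 the one-sided limits are h(0^-) = -4 and h(0^+) = -5.
By Dirichlet's theorem the series converges to their average, [(-4) + (-5)]/2 = -9/2.

-9/2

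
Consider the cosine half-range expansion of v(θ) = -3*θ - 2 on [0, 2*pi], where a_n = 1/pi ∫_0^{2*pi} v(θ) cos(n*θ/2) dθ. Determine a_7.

24/(49*pi)

a_7 = 1/pi ∫_0^{2*pi} (-3*θ - 2) cos(7*θ/2) dθ.
Integrating by parts (boundary term plus one more integral), an antiderivative of (-3*θ - 2) cos(7*θ/2) is -6*θ*sin(7*θ/2)/7 - 4*sin(7*θ/2)/7 - 12*cos(7*θ/2)/49; evaluating from 0 to 2*pi: ∫_{0}^{2*pi} (-3*θ - 2) cos(7*θ/2) dθ = (12/49) - (-12/49) = 24/49.
Hence a_7 = (1/pi)·(24/49) = 24/(49*pi).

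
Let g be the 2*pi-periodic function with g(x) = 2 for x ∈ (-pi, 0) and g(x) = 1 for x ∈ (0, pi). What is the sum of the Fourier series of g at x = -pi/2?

g is continuous at x = -pi/2 with value 2, so the series converges to 2 there.

2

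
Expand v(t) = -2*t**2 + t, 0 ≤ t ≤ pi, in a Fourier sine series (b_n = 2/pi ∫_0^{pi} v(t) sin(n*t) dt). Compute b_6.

-1/3 + 2*pi/3

b_6 = 2/pi ∫_0^{pi} (-2*t**2 + t) sin(6*t) dt.
Integrating by parts twice (tabular method), an antiderivative of (-2*t**2 + t) sin(6*t) is t**2*cos(6*t)/3 - t*sin(6*t)/9 - t*cos(6*t)/6 + sin(6*t)/36 - cos(6*t)/54; evaluating from 0 to pi: ∫_{0}^{pi} (-2*t**2 + t) sin(6*t) dt = (-pi/6 - 1/54 + pi**2/3) - (-1/54) = pi*(-1 + 2*pi)/6.
Hence b_6 = (2/pi)·(pi*(-1 + 2*pi)/6) = -1/3 + 2*pi/3.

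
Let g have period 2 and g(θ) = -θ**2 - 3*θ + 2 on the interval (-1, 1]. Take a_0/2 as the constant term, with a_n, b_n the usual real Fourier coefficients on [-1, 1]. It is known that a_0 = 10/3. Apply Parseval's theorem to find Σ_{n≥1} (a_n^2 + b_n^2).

Parseval: a_0^2/2 + Σ_{n≥1} (a_n^2+b_n^2) = ∫_{-1}^{1} g(θ)^2 dθ = 176/15.
Subtract a_0^2/2 = 50/9: Σ (a_n^2+b_n^2) = 278/45.

278/45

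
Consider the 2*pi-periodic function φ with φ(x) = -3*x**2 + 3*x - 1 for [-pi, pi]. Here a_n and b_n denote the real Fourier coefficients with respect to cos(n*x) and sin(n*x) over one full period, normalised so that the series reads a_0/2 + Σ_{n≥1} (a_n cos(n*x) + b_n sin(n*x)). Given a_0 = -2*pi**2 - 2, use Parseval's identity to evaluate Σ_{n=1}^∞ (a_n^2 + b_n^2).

pi**2*(6 + 8*pi**2/5)

Parseval: a_0^2/2 + Σ_{n≥1} (a_n^2+b_n^2) = 1/pi ∫_{-pi}^{pi} φ(x)^2 dx = 2 + 10*pi**2 + 18*pi**4/5.
Subtract a_0^2/2 = 2*(1 + pi**2)**2: Σ (a_n^2+b_n^2) = pi**2*(6 + 8*pi**2/5).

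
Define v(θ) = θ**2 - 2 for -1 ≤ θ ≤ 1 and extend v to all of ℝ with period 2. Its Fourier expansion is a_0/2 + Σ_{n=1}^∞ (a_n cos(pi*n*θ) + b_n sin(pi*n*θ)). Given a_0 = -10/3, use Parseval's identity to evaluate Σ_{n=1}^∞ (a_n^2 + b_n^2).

Parseval: a_0^2/2 + Σ_{n≥1} (a_n^2+b_n^2) = ∫_{-1}^{1} v(θ)^2 dθ = 86/15.
Subtract a_0^2/2 = 50/9: Σ (a_n^2+b_n^2) = 8/45.

8/45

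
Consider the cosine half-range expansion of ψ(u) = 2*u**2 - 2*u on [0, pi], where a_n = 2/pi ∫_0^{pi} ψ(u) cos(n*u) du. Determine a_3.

8*(1 - pi)/(9*pi)

a_3 = 2/pi ∫_0^{pi} (2*u**2 - 2*u) cos(3*u) du.
Integrating by parts twice (tabular method), an antiderivative of (2*u**2 - 2*u) cos(3*u) is 2*u**2*sin(3*u)/3 - 2*u*sin(3*u)/3 + 4*u*cos(3*u)/9 - 4*sin(3*u)/27 - 2*cos(3*u)/9; evaluating from 0 to pi: ∫_{0}^{pi} (2*u**2 - 2*u) cos(3*u) du = (2/9 - 4*pi/9) - (-2/9) = 4/9 - 4*pi/9.
Hence a_3 = (2/pi)·(4/9 - 4*pi/9) = 8*(1 - pi)/(9*pi).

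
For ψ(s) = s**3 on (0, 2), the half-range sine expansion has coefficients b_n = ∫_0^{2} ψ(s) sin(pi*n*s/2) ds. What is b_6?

4*(1 - 6*pi**2)/(9*pi**3)

b_6 = ∫_0^{2} (s**3) sin(3*pi*s) ds.
Integrating by parts three times (tabular method), an antiderivative of (s**3) sin(3*pi*s) is -s**3*cos(3*pi*s)/(3*pi) + s**2*sin(3*pi*s)/(3*pi**2) + 2*s*cos(3*pi*s)/(9*pi**3) - 2*sin(3*pi*s)/(27*pi**4); evaluating from 0 to 2: ∫_{0}^{2} (s**3) sin(3*pi*s) ds = (4*(1 - 6*pi**2)/(9*pi**3)) - (0) = 4*(1 - 6*pi**2)/(9*pi**3).
Hence b_6 = 4*(1 - 6*pi**2)/(9*pi**3).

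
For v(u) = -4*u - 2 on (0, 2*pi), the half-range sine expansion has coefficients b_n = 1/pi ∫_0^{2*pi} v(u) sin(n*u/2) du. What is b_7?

8*(-2*pi - 1)/(7*pi)

b_7 = 1/pi ∫_0^{2*pi} (-4*u - 2) sin(7*u/2) du.
Integrating by parts (boundary term plus one more integral), an antiderivative of (-4*u - 2) sin(7*u/2) is 8*u*cos(7*u/2)/7 - 16*sin(7*u/2)/49 + 4*cos(7*u/2)/7; evaluating from 0 to 2*pi: ∫_{0}^{2*pi} (-4*u - 2) sin(7*u/2) du = (-16*pi/7 - 4/7) - (4/7) = -16*pi/7 - 8/7.
Hence b_7 = (1/pi)·(-16*pi/7 - 8/7) = 8*(-2*pi - 1)/(7*pi).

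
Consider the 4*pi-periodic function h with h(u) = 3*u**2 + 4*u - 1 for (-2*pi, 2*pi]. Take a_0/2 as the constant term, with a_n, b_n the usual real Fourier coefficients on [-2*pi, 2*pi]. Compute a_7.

-48/49

a_7 = (1/(2*pi)) ∫_{-2*pi}^{2*pi} h(u) cos(7*u/2) du.
Integrating by parts twice (tabular method), an antiderivative of (3*u**2 + 4*u - 1) cos(7*u/2) is 6*u**2*sin(7*u/2)/7 + 8*u*sin(7*u/2)/7 + 24*u*cos(7*u/2)/49 - 146*sin(7*u/2)/343 + 16*cos(7*u/2)/49; evaluating from -2*pi to 2*pi: ∫_{-2*pi}^{2*pi} (3*u**2 + 4*u - 1) cos(7*u/2) du = (-48*pi/49 - 16/49) - (-16/49 + 48*pi/49) = -96*pi/49.
Hence a_7 = (1/(2*pi))·(-96*pi/49) = -48/49.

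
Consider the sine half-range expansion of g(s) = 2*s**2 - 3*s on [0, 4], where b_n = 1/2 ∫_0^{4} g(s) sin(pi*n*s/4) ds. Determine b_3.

b_3 = 1/2 ∫_0^{4} (2*s**2 - 3*s) sin(3*pi*s/4) ds.
Integrating by parts twice (tabular method), an antiderivative of (2*s**2 - 3*s) sin(3*pi*s/4) is -8*s**2*cos(3*pi*s/4)/(3*pi) + 64*s*sin(3*pi*s/4)/(9*pi**2) + 4*s*cos(3*pi*s/4)/pi - 16*sin(3*pi*s/4)/(3*pi**2) + 256*cos(3*pi*s/4)/(27*pi**3); evaluating from 0 to 4: ∫_{0}^{4} (2*s**2 - 3*s) sin(3*pi*s/4) ds = (16*(-16 + 45*pi**2)/(27*pi**3)) - (256/(27*pi**3)) = 16*(-32 + 45*pi**2)/(27*pi**3).
Hence b_3 = (1/2)·(16*(-32 + 45*pi**2)/(27*pi**3)) = 8*(-32 + 45*pi**2)/(27*pi**3).

8*(-32 + 45*pi**2)/(27*pi**3)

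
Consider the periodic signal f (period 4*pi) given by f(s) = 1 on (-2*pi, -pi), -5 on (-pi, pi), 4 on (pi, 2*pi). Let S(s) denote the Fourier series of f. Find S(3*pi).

-2

s = 3*pi differs from s = -pi by 1 full period(s), and the series is 4*pi-periodic.
At s = -pi the one-sided limits are f(-pi^-) = 1 and f(-pi^+) = -5.
By Dirichlet's theorem the series converges to their average, [(1) + (-5)]/2 = -2.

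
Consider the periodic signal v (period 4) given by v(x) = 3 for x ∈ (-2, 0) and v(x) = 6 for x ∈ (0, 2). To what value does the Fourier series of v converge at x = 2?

9/2

At x = 2 the one-sided limits are v(2^-) = 6 and v(2^+) = 3.
By Dirichlet's theorem the series converges to their average, [(6) + (3)]/2 = 9/2.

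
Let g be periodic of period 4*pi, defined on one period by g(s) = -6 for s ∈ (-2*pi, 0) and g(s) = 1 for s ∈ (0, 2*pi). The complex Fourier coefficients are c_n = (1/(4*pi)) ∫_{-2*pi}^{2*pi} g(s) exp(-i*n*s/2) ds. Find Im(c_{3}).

-7/(3*pi)

Since g is real-valued, Im(c_{3}) = -(1/(4*pi)) ∫_{-2*pi}^{2*pi} g(s) sin(3*s/2) ds = -b_{3}/2.
Split the integral at the breakpoints.
Directly, an antiderivative of (-6) sin(3*s/2) is 4*cos(3*s/2); evaluating from -2*pi to 0: ∫_{-2*pi}^{0} (-6) sin(3*s/2) ds = (4) - (-4) = 8.
Directly, an antiderivative of (1) sin(3*s/2) is -2*cos(3*s/2)/3; evaluating from 0 to 2*pi: ∫_{0}^{2*pi} (1) sin(3*s/2) ds = (2/3) - (-2/3) = 4/3.
So ∫_{-2*pi}^{2*pi} g(s) sin(3*s/2) ds = 28/3.
Hence Im(c_{3}) = (-1/(4*pi))·(28/3) = -7/(3*pi).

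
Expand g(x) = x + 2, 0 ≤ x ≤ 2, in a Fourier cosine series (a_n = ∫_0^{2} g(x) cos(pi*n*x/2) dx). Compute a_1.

-8/pi**2

a_1 = ∫_0^{2} (x + 2) cos(pi*x/2) dx.
Integrating by parts (boundary term plus one more integral), an antiderivative of (x + 2) cos(pi*x/2) is 2*x*sin(pi*x/2)/pi + 4*sin(pi*x/2)/pi + 4*cos(pi*x/2)/pi**2; evaluating from 0 to 2: ∫_{0}^{2} (x + 2) cos(pi*x/2) dx = (-4/pi**2) - (4/pi**2) = -8/pi**2.
Hence a_1 = -8/pi**2.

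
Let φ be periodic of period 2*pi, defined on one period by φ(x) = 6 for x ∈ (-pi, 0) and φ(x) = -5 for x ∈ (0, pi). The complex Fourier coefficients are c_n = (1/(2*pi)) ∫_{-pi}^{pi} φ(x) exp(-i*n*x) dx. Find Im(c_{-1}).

Since φ is real-valued, Im(c_{-1}) = -(1/(2*pi)) ∫_{-pi}^{pi} φ(x) sin(-x) dx = b_{1}/2.
Split the integral at the breakpoints.
Directly, an antiderivative of (6) sin(-x) is 6*cos(x); evaluating from -pi to 0: ∫_{-pi}^{0} (6) sin(-x) dx = (6) - (-6) = 12.
Directly, an antiderivative of (-5) sin(-x) is -5*cos(x); evaluating from 0 to pi: ∫_{0}^{pi} (-5) sin(-x) dx = (5) - (-5) = 10.
So ∫_{-pi}^{pi} φ(x) sin(-x) dx = 22.
Hence Im(c_{-1}) = (-1/(2*pi))·(22) = -11/pi.

-11/pi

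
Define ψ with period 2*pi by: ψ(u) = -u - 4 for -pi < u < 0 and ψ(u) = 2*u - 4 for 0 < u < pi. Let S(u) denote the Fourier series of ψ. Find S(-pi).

-4 + 3*pi/2

u = -pi differs from u = pi by -1 full period(s), and the series is 2*pi-periodic.
At u = pi the one-sided limits are ψ(pi^-) = -4 + 2*pi and ψ(pi^+) = -4 + pi.
By Dirichlet's theorem the series converges to their average, [(-4 + 2*pi) + (-4 + pi)]/2 = -4 + 3*pi/2.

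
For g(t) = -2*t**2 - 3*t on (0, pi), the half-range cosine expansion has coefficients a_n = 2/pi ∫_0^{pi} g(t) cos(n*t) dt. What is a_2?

-2

a_2 = 2/pi ∫_0^{pi} (-2*t**2 - 3*t) cos(2*t) dt.
Integrating by parts twice (tabular method), an antiderivative of (-2*t**2 - 3*t) cos(2*t) is -t**2*sin(2*t) - 3*t*sin(2*t)/2 - t*cos(2*t) + sin(2*t)/2 - 3*cos(2*t)/4; evaluating from 0 to pi: ∫_{0}^{pi} (-2*t**2 - 3*t) cos(2*t) dt = (-pi - 3/4) - (-3/4) = -pi.
Hence a_2 = (2/pi)·(-pi) = -2.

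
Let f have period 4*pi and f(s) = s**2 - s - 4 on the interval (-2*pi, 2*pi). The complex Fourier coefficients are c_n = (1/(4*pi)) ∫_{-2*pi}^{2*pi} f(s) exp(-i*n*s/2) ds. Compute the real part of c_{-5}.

-8/25

Since f is real-valued, Re(c_{-5}) = (1/(4*pi)) ∫_{-2*pi}^{2*pi} f(s) cos(-5*s/2) ds = a_{5}/2.
Integrating by parts twice (tabular method), an antiderivative of (s**2 - s - 4) cos(-5*s/2) is 2*s**2*sin(5*s/2)/5 - 2*s*sin(5*s/2)/5 + 8*s*cos(5*s/2)/25 - 216*sin(5*s/2)/125 - 4*cos(5*s/2)/25; evaluating from -2*pi to 2*pi: ∫_{-2*pi}^{2*pi} (s**2 - s - 4) cos(-5*s/2) ds = (4/25 - 16*pi/25) - (4/25 + 16*pi/25) = -32*pi/25.
Hence Re(c_{-5}) = (1/(4*pi))·(-32*pi/25) = -8/25.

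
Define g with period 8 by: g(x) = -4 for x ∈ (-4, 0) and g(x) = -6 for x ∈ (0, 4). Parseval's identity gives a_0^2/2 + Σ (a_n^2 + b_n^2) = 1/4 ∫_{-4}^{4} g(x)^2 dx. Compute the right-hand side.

1/4 ∫_{-4}^{4} g(x)^2 dx = 1/4 · (208) = 52.

52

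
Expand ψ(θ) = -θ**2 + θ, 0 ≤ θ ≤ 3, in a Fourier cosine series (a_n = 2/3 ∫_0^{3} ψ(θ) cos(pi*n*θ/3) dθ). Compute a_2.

a_2 = 2/3 ∫_0^{3} (-θ**2 + θ) cos(2*pi*θ/3) dθ.
Integrating by parts twice (tabular method), an antiderivative of (-θ**2 + θ) cos(2*pi*θ/3) is -3*θ**2*sin(2*pi*θ/3)/(2*pi) + 3*θ*sin(2*pi*θ/3)/(2*pi) - 9*θ*cos(2*pi*θ/3)/(2*pi**2) + 27*sin(2*pi*θ/3)/(4*pi**3) + 9*cos(2*pi*θ/3)/(4*pi**2); evaluating from 0 to 3: ∫_{0}^{3} (-θ**2 + θ) cos(2*pi*θ/3) dθ = (-45/(4*pi**2)) - (9/(4*pi**2)) = -27/(2*pi**2).
Hence a_2 = (2/3)·(-27/(2*pi**2)) = -9/pi**2.

-9/pi**2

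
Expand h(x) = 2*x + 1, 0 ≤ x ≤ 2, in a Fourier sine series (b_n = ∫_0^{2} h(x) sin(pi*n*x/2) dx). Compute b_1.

12/pi

b_1 = ∫_0^{2} (2*x + 1) sin(pi*x/2) dx.
Integrating by parts (boundary term plus one more integral), an antiderivative of (2*x + 1) sin(pi*x/2) is -4*x*cos(pi*x/2)/pi + 8*sin(pi*x/2)/pi**2 - 2*cos(pi*x/2)/pi; evaluating from 0 to 2: ∫_{0}^{2} (2*x + 1) sin(pi*x/2) dx = (10/pi) - (-2/pi) = 12/pi.
Hence b_1 = 12/pi.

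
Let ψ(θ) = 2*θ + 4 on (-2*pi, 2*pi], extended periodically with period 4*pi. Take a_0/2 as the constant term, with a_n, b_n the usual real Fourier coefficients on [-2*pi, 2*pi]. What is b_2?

-4

b_2 = (1/(2*pi)) ∫_{-2*pi}^{2*pi} ψ(θ) sin(θ) dθ.
Integrating by parts (boundary term plus one more integral), an antiderivative of (2*θ + 4) sin(θ) is -2*θ*cos(θ) + 2*sin(θ) - 4*cos(θ); evaluating from -2*pi to 2*pi: ∫_{-2*pi}^{2*pi} (2*θ + 4) sin(θ) dθ = (-4*pi - 4) - (-4 + 4*pi) = -8*pi.
Hence b_2 = (1/(2*pi))·(-8*pi) = -4.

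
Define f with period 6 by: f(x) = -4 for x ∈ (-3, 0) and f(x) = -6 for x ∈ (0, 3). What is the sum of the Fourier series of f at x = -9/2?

x = -9/2 differs from x = 3/2 by -1 full period(s), and the series is 6-periodic.
f is continuous at x = 3/2 with value -6, so the series converges to -6 there.

-6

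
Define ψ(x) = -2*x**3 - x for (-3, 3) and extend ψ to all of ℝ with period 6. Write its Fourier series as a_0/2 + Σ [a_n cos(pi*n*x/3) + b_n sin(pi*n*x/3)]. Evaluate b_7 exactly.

6*(108 - 931*pi**2)/(343*pi**3)

b_7 = 1/3 ∫_{-3}^{3} ψ(x) sin(7*pi*x/3) dx.
ψ is odd and sin(7*pi*x/3) is odd, so the integrand is even and b_7 = 2/3 ∫_0^{3} ψ(x) sin(7*pi*x/3) dx.
Integrating by parts three times (tabular method), an antiderivative of (-2*x**3 - x) sin(7*pi*x/3) is 6*x**3*cos(7*pi*x/3)/(7*pi) - 54*x**2*sin(7*pi*x/3)/(49*pi**2) - 324*x*cos(7*pi*x/3)/(343*pi**3) + 3*x*cos(7*pi*x/3)/(7*pi) - 9*sin(7*pi*x/3)/(49*pi**2) + 972*sin(7*pi*x/3)/(2401*pi**4); evaluating from 0 to 3: ∫_{0}^{3} (-2*x**3 - x) sin(7*pi*x/3) dx = (9*(108 - 931*pi**2)/(343*pi**3)) - (0) = 9*(108 - 931*pi**2)/(343*pi**3).
Hence b_7 = (2/3)·(9*(108 - 931*pi**2)/(343*pi**3)) = 6*(108 - 931*pi**2)/(343*pi**3).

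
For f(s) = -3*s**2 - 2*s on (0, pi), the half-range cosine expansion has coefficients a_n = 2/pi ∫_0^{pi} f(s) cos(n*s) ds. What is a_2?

a_2 = 2/pi ∫_0^{pi} (-3*s**2 - 2*s) cos(2*s) ds.
Integrating by parts twice (tabular method), an antiderivative of (-3*s**2 - 2*s) cos(2*s) is -3*s**2*sin(2*s)/2 - s*sin(2*s) - 3*s*cos(2*s)/2 + 3*sin(2*s)/4 - cos(2*s)/2; evaluating from 0 to pi: ∫_{0}^{pi} (-3*s**2 - 2*s) cos(2*s) ds = (-3*pi/2 - 1/2) - (-1/2) = -3*pi/2.
Hence a_2 = (2/pi)·(-3*pi/2) = -3.

-3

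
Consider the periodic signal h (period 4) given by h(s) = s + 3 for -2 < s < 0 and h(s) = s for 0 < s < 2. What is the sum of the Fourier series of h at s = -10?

s = -10 differs from s = -2 by -2 full period(s), and the series is 4-periodic.
At s = -2 the one-sided limits are h(-2^-) = 2 and h(-2^+) = 1.
By Dirichlet's theorem the series converges to their average, [(2) + (1)]/2 = 3/2.

3/2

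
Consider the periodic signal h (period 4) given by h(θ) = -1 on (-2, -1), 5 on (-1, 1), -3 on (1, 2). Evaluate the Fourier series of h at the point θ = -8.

θ = -8 differs from θ = 0 by -2 full period(s), and the series is 4-periodic.
h is continuous at θ = 0 with value 5, so the series converges to 5 there.

5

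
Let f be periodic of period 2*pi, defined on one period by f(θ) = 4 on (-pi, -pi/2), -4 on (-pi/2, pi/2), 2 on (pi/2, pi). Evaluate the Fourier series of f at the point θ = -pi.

At θ = -pi the one-sided limits are f(-pi^-) = 2 and f(-pi^+) = 4.
By Dirichlet's theorem the series converges to their average, [(2) + (4)]/2 = 3.

3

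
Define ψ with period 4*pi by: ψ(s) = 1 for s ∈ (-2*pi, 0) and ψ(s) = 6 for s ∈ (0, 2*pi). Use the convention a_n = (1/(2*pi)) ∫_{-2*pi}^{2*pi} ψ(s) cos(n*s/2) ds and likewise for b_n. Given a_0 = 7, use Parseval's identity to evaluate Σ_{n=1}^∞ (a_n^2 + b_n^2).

Parseval: a_0^2/2 + Σ_{n≥1} (a_n^2+b_n^2) = (1/(2*pi)) ∫_{-2*pi}^{2*pi} ψ(s)^2 ds = 37.
Subtract a_0^2/2 = 49/2: Σ (a_n^2+b_n^2) = 25/2.

25/2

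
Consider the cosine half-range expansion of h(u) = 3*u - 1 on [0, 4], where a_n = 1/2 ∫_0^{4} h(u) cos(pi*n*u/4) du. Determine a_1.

a_1 = 1/2 ∫_0^{4} (3*u - 1) cos(pi*u/4) du.
Integrating by parts (boundary term plus one more integral), an antiderivative of (3*u - 1) cos(pi*u/4) is 12*u*sin(pi*u/4)/pi - 4*sin(pi*u/4)/pi + 48*cos(pi*u/4)/pi**2; evaluating from 0 to 4: ∫_{0}^{4} (3*u - 1) cos(pi*u/4) du = (-48/pi**2) - (48/pi**2) = -96/pi**2.
Hence a_1 = (1/2)·(-96/pi**2) = -48/pi**2.

-48/pi**2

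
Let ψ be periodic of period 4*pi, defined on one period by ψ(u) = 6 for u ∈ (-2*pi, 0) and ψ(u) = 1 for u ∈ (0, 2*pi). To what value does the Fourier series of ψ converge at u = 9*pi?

u = 9*pi differs from u = pi by 2 full period(s), and the series is 4*pi-periodic.
ψ is continuous at u = pi with value 1, so the series converges to 1 there.

1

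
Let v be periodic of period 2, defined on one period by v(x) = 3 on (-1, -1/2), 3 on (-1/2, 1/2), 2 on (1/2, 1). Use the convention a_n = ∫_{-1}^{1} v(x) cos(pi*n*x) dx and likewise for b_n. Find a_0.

a_0 = ∫_{-1}^{1} v(x) dx = 11/2.

11/2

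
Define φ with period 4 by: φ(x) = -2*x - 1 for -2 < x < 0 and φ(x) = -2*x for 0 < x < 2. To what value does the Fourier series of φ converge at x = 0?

At x = 0 the one-sided limits are φ(0^-) = -1 and φ(0^+) = 0.
By Dirichlet's theorem the series converges to their average, [(-1) + (0)]/2 = -1/2.

-1/2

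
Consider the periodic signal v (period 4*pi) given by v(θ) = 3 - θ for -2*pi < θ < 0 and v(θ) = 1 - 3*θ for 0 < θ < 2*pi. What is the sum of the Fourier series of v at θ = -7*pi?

θ = -7*pi differs from θ = pi by -2 full period(s), and the series is 4*pi-periodic.
v is continuous at θ = pi with value 1 - 3*pi, so the series converges to 1 - 3*pi there.

1 - 3*pi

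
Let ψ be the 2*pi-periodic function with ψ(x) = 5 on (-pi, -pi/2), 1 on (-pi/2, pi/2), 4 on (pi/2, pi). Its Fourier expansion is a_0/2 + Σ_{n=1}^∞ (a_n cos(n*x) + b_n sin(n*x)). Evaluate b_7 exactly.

-1/(7*pi)

b_7 = 1/pi ∫_{-pi}^{pi} ψ(x) sin(7*x) dx.
Split the integral at the breakpoints.
Directly, an antiderivative of (5) sin(7*x) is -5*cos(7*x)/7; evaluating from -pi to -pi/2: ∫_{-pi}^{-pi/2} (5) sin(7*x) dx = (0) - (5/7) = -5/7.
Directly, an antiderivative of (1) sin(7*x) is -cos(7*x)/7; evaluating from -pi/2 to pi/2: ∫_{-pi/2}^{pi/2} (1) sin(7*x) dx = (0) - (0) = 0.
Directly, an antiderivative of (4) sin(7*x) is -4*cos(7*x)/7; evaluating from pi/2 to pi: ∫_{pi/2}^{pi} (4) sin(7*x) dx = (4/7) - (0) = 4/7.
Summing the pieces and multiplying by (1/pi) gives b_7 = -1/(7*pi).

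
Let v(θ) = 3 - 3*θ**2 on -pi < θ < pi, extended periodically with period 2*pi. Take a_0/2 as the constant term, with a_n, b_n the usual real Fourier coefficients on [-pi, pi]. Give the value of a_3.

4/3

a_3 = 1/pi ∫_{-pi}^{pi} v(θ) cos(3*θ) dθ.
v is even and cos(3*θ) is even, so the integrand is even and a_3 = 2/pi ∫_0^{pi} v(θ) cos(3*θ) dθ.
Integrating by parts twice (tabular method), an antiderivative of (3 - 3*θ**2) cos(3*θ) is -θ**2*sin(3*θ) - 2*θ*cos(3*θ)/3 + 11*sin(3*θ)/9; evaluating from 0 to pi: ∫_{0}^{pi} (3 - 3*θ**2) cos(3*θ) dθ = (2*pi/3) - (0) = 2*pi/3.
Hence a_3 = (2/pi)·(2*pi/3) = 4/3.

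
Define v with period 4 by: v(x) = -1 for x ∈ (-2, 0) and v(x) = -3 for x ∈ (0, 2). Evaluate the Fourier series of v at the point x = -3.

x = -3 differs from x = 1 by -1 full period(s), and the series is 4-periodic.
v is continuous at x = 1 with value -3, so the series converges to -3 there.

-3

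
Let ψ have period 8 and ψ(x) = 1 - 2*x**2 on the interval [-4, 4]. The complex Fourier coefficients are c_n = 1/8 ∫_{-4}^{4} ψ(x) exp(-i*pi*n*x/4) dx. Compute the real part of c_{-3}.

64/(9*pi**2)

Since ψ is real-valued, Re(c_{-3}) = 1/8 ∫_{-4}^{4} ψ(x) cos(-3*pi*x/4) dx = a_{3}/2.
ψ is even and cos(-3*pi*x/4) is even, so the integrand is even: ∫_{-4}^{4} ψ(x) cos(-3*pi*x/4) dx = 2∫_0^{4} ψ(x) cos(-3*pi*x/4) dx.
Integrating by parts twice (tabular method), an antiderivative of (1 - 2*x**2) cos(-3*pi*x/4) is -8*x**2*sin(3*pi*x/4)/(3*pi) - 64*x*cos(3*pi*x/4)/(9*pi**2) + 256*sin(3*pi*x/4)/(27*pi**3) + 4*sin(3*pi*x/4)/(3*pi); evaluating from 0 to 4: ∫_{0}^{4} (1 - 2*x**2) cos(-3*pi*x/4) dx = (256/(9*pi**2)) - (0) = 256/(9*pi**2).
So ∫_{-4}^{4} ψ(x) cos(-3*pi*x/4) dx = 512/(9*pi**2).
Hence Re(c_{-3}) = (1/8)·(512/(9*pi**2)) = 64/(9*pi**2).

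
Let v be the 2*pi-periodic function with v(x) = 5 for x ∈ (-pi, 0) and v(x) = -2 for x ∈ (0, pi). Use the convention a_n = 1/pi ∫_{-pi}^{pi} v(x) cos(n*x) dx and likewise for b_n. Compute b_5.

b_5 = 1/pi ∫_{-pi}^{pi} v(x) sin(5*x) dx.
Split the integral at the breakpoints.
Directly, an antiderivative of (5) sin(5*x) is -cos(5*x); evaluating from -pi to 0: ∫_{-pi}^{0} (5) sin(5*x) dx = (-1) - (1) = -2.
Directly, an antiderivative of (-2) sin(5*x) is 2*cos(5*x)/5; evaluating from 0 to pi: ∫_{0}^{pi} (-2) sin(5*x) dx = (-2/5) - (2/5) = -4/5.
Summing the pieces and multiplying by (1/pi) gives b_5 = -14/(5*pi).

-14/(5*pi)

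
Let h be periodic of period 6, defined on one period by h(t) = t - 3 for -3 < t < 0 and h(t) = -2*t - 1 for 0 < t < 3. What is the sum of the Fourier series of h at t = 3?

At t = 3 the one-sided limits are h(3^-) = -7 and h(3^+) = -6.
By Dirichlet's theorem the series converges to their average, [(-7) + (-6)]/2 = -13/2.

-13/2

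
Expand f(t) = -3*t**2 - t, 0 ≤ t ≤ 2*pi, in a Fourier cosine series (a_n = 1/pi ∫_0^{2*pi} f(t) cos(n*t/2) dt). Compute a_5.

8*(1 + 6*pi)/(25*pi)

a_5 = 1/pi ∫_0^{2*pi} (-3*t**2 - t) cos(5*t/2) dt.
Integrating by parts twice (tabular method), an antiderivative of (-3*t**2 - t) cos(5*t/2) is -6*t**2*sin(5*t/2)/5 - 2*t*sin(5*t/2)/5 - 24*t*cos(5*t/2)/25 + 48*sin(5*t/2)/125 - 4*cos(5*t/2)/25; evaluating from 0 to 2*pi: ∫_{0}^{2*pi} (-3*t**2 - t) cos(5*t/2) dt = (4/25 + 48*pi/25) - (-4/25) = 8/25 + 48*pi/25.
Hence a_5 = (1/pi)·(8/25 + 48*pi/25) = 8*(1 + 6*pi)/(25*pi).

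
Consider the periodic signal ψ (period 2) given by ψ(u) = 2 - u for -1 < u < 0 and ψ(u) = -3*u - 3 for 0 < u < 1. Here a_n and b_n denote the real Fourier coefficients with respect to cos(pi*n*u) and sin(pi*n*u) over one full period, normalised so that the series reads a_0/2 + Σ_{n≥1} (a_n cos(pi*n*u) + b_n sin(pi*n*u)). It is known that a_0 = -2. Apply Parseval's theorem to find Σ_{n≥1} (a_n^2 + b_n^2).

76/3

Parseval: a_0^2/2 + Σ_{n≥1} (a_n^2+b_n^2) = ∫_{-1}^{1} ψ(u)^2 du = 82/3.
Subtract a_0^2/2 = 2: Σ (a_n^2+b_n^2) = 76/3.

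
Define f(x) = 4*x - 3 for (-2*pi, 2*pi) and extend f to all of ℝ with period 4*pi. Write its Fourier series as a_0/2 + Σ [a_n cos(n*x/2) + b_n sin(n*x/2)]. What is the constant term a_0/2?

-3

a_0 = (1/(2*pi)) ∫_{-2*pi}^{2*pi} f(x) dx = (1/(2*pi)) · (-12*pi) = -6.
So the constant term a_0/2 = -3.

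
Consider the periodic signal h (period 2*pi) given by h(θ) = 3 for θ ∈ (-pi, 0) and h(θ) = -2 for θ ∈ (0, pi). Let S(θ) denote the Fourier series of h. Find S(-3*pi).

1/2

θ = -3*pi differs from θ = -pi by -1 full period(s), and the series is 2*pi-periodic.
At θ = -pi the one-sided limits are h(-pi^-) = -2 and h(-pi^+) = 3.
By Dirichlet's theorem the series converges to their average, [(-2) + (3)]/2 = 1/2.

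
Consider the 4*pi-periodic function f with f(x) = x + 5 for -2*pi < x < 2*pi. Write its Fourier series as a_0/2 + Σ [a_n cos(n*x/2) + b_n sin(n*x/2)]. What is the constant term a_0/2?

a_0 = (1/(2*pi)) ∫_{-2*pi}^{2*pi} f(x) dx = (1/(2*pi)) · (20*pi) = 10.
So the constant term a_0/2 = 5.

5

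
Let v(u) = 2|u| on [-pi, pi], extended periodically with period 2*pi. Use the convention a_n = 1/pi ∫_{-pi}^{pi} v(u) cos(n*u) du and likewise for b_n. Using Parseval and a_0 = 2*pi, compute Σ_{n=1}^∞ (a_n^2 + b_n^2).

2*pi**2/3

Parseval: a_0^2/2 + Σ_{n≥1} (a_n^2+b_n^2) = 1/pi ∫_{-pi}^{pi} v(u)^2 du = 8*pi**2/3.
Subtract a_0^2/2 = 2*pi**2: Σ (a_n^2+b_n^2) = 2*pi**2/3.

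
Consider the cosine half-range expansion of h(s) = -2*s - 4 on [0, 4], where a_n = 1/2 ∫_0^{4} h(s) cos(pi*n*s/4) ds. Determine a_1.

32/pi**2

a_1 = 1/2 ∫_0^{4} (-2*s - 4) cos(pi*s/4) ds.
Integrating by parts (boundary term plus one more integral), an antiderivative of (-2*s - 4) cos(pi*s/4) is -8*s*sin(pi*s/4)/pi - 16*sin(pi*s/4)/pi - 32*cos(pi*s/4)/pi**2; evaluating from 0 to 4: ∫_{0}^{4} (-2*s - 4) cos(pi*s/4) ds = (32/pi**2) - (-32/pi**2) = 64/pi**2.
Hence a_1 = (1/2)·(64/pi**2) = 32/pi**2.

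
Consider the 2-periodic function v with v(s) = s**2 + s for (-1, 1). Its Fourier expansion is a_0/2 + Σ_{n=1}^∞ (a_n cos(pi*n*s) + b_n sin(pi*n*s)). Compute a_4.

1/(4*pi**2)

a_4 = ∫_{-1}^{1} v(s) cos(4*pi*s) ds.
Integrating by parts twice (tabular method), an antiderivative of (s**2 + s) cos(4*pi*s) is s**2*sin(4*pi*s)/(4*pi) + s*sin(4*pi*s)/(4*pi) + s*cos(4*pi*s)/(8*pi**2) - sin(4*pi*s)/(32*pi**3) + cos(4*pi*s)/(16*pi**2); evaluating from -1 to 1: ∫_{-1}^{1} (s**2 + s) cos(4*pi*s) ds = (3/(16*pi**2)) - (-1/(16*pi**2)) = 1/(4*pi**2).
Hence a_4 = 1/(4*pi**2).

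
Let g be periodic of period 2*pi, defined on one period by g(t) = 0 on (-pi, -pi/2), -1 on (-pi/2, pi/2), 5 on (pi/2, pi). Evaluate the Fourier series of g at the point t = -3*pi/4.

g is continuous at t = -3*pi/4 with value 0, so the series converges to 0 there.

0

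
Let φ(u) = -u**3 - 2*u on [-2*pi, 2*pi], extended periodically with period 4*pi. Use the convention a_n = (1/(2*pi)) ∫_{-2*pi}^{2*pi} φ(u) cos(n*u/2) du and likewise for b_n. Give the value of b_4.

1/2 + 4*pi**2

b_4 = (1/(2*pi)) ∫_{-2*pi}^{2*pi} φ(u) sin(2*u) du.
φ is odd and sin(2*u) is odd, so the integrand is even and b_4 = 1/pi ∫_0^{2*pi} φ(u) sin(2*u) du.
Integrating by parts three times (tabular method), an antiderivative of (-u**3 - 2*u) sin(2*u) is u**3*cos(2*u)/2 - 3*u**2*sin(2*u)/4 + u*cos(2*u)/4 - sin(2*u)/8; evaluating from 0 to 2*pi: ∫_{0}^{2*pi} (-u**3 - 2*u) sin(2*u) du = (pi/2 + 4*pi**3) - (0) = pi/2 + 4*pi**3.
Hence b_4 = (1/pi)·(pi/2 + 4*pi**3) = 1/2 + 4*pi**2.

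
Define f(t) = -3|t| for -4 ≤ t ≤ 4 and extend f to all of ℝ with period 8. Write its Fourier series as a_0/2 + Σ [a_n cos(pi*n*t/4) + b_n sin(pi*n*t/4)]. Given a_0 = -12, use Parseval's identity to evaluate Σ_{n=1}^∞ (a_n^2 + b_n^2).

24

Parseval: a_0^2/2 + Σ_{n≥1} (a_n^2+b_n^2) = 1/4 ∫_{-4}^{4} f(t)^2 dt = 96.
Subtract a_0^2/2 = 72: Σ (a_n^2+b_n^2) = 24.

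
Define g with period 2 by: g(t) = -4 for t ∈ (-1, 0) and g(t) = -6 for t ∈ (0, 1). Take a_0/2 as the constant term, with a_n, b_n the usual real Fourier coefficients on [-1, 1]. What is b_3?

b_3 = ∫_{-1}^{1} g(t) sin(3*pi*t) dt.
Split the integral at the breakpoints.
Directly, an antiderivative of (-4) sin(3*pi*t) is 4*cos(3*pi*t)/(3*pi); evaluating from -1 to 0: ∫_{-1}^{0} (-4) sin(3*pi*t) dt = (4/(3*pi)) - (-4/(3*pi)) = 8/(3*pi).
Directly, an antiderivative of (-6) sin(3*pi*t) is 2*cos(3*pi*t)/pi; evaluating from 0 to 1: ∫_{0}^{1} (-6) sin(3*pi*t) dt = (-2/pi) - (2/pi) = -4/pi.
Summing the pieces gives b_3 = -4/(3*pi).

-4/(3*pi)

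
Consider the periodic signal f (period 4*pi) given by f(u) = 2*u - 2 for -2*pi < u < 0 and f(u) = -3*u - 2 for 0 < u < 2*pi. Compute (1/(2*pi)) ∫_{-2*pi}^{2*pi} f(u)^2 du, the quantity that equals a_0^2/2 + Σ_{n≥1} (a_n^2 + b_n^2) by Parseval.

8 + 20*pi + 52*pi**2/3

(1/(2*pi)) ∫_{-2*pi}^{2*pi} f(u)^2 du = (1/(2*pi)) · (8*pi*(6 + 15*pi + 13*pi**2)/3) = 8 + 20*pi + 52*pi**2/3.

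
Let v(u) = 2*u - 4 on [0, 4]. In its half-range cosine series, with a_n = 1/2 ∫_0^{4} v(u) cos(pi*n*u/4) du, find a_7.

-32/(49*pi**2)

a_7 = 1/2 ∫_0^{4} (2*u - 4) cos(7*pi*u/4) du.
Integrating by parts (boundary term plus one more integral), an antiderivative of (2*u - 4) cos(7*pi*u/4) is 8*u*sin(7*pi*u/4)/(7*pi) - 16*sin(7*pi*u/4)/(7*pi) + 32*cos(7*pi*u/4)/(49*pi**2); evaluating from 0 to 4: ∫_{0}^{4} (2*u - 4) cos(7*pi*u/4) du = (-32/(49*pi**2)) - (32/(49*pi**2)) = -64/(49*pi**2).
Hence a_7 = (1/2)·(-64/(49*pi**2)) = -32/(49*pi**2).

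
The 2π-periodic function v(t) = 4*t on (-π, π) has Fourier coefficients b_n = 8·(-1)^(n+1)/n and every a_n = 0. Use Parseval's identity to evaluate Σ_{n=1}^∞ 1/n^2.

Parseval: Σ b_n^2 = (1/π) ∫_{-π}^{π} v(t)^2 dt = 32*pi**2/3.
Σ b_n^2 = Σ 64/n^2, so Σ 1/n^2 = (32*pi**2/3)/64 = pi**2/6.

pi**2/6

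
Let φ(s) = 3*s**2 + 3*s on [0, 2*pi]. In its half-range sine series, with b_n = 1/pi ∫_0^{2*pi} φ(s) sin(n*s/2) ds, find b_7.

12*(-8 + 49*pi + 98*pi**2)/(343*pi)

b_7 = 1/pi ∫_0^{2*pi} (3*s**2 + 3*s) sin(7*s/2) ds.
Integrating by parts twice (tabular method), an antiderivative of (3*s**2 + 3*s) sin(7*s/2) is -6*s**2*cos(7*s/2)/7 + 24*s*sin(7*s/2)/49 - 6*s*cos(7*s/2)/7 + 12*sin(7*s/2)/49 + 48*cos(7*s/2)/343; evaluating from 0 to 2*pi: ∫_{0}^{2*pi} (3*s**2 + 3*s) sin(7*s/2) ds = (-48/343 + 12*pi/7 + 24*pi**2/7) - (48/343) = -96/343 + 12*pi/7 + 24*pi**2/7.
Hence b_7 = (1/pi)·(-96/343 + 12*pi/7 + 24*pi**2/7) = 12*(-8 + 49*pi + 98*pi**2)/(343*pi).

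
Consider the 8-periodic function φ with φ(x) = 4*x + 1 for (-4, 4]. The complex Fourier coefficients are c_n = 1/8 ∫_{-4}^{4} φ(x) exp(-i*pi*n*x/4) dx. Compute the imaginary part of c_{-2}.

-8/pi

Since φ is real-valued, Im(c_{-2}) = -1/8 ∫_{-4}^{4} φ(x) sin(-pi*x/2) dx = b_{2}/2.
Integrating by parts (boundary term plus one more integral), an antiderivative of (4*x + 1) sin(-pi*x/2) is 8*x*cos(pi*x/2)/pi - 16*sin(pi*x/2)/pi**2 + 2*cos(pi*x/2)/pi; evaluating from -4 to 4: ∫_{-4}^{4} (4*x + 1) sin(-pi*x/2) dx = (34/pi) - (-30/pi) = 64/pi.
Hence Im(c_{-2}) = (-1/8)·(64/pi) = -8/pi.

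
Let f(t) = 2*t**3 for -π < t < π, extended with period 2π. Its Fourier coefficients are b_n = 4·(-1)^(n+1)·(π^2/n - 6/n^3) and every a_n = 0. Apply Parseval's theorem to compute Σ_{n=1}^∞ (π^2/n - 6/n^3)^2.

Parseval: Σ b_n^2 = (1/π) ∫_{-π}^{π} f(t)^2 dt = 8*pi**6/7.
b_n^2 = 16·(π^2/n - 6/n^3)^2, so the sum equals (8*pi**6/7)/16 = pi**6/14.

pi**6/14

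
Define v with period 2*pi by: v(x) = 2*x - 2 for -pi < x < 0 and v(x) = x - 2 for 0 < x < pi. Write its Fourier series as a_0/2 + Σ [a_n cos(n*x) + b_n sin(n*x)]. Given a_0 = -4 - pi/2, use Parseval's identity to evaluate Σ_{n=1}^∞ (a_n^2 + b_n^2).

Parseval: a_0^2/2 + Σ_{n≥1} (a_n^2+b_n^2) = 1/pi ∫_{-pi}^{pi} v(x)^2 dx = 2*pi + 8 + 5*pi**2/3.
Subtract a_0^2/2 = (pi + 8)**2/8: Σ (a_n^2+b_n^2) = 37*pi**2/24.

37*pi**2/24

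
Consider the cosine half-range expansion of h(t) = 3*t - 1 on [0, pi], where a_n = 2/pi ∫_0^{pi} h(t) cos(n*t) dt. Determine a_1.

-12/pi

a_1 = 2/pi ∫_0^{pi} (3*t - 1) cos(t) dt.
Integrating by parts (boundary term plus one more integral), an antiderivative of (3*t - 1) cos(t) is 3*t*sin(t) - sin(t) + 3*cos(t); evaluating from 0 to pi: ∫_{0}^{pi} (3*t - 1) cos(t) dt = (-3) - (3) = -6.
Hence a_1 = (2/pi)·(-6) = -12/pi.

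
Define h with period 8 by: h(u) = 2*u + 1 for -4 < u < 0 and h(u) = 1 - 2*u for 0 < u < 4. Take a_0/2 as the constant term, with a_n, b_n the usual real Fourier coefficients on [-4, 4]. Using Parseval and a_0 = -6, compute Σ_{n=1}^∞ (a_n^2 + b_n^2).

32/3

Parseval: a_0^2/2 + Σ_{n≥1} (a_n^2+b_n^2) = 1/4 ∫_{-4}^{4} h(u)^2 du = 86/3.
Subtract a_0^2/2 = 18: Σ (a_n^2+b_n^2) = 32/3.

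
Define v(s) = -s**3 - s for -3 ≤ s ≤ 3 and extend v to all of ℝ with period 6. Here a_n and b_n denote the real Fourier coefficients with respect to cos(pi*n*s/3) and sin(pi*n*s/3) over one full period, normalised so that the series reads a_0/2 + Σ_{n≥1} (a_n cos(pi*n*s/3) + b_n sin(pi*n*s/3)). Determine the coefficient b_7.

12*(27 - 245*pi**2)/(343*pi**3)

b_7 = 1/3 ∫_{-3}^{3} v(s) sin(7*pi*s/3) ds.
v is odd and sin(7*pi*s/3) is odd, so the integrand is even and b_7 = 2/3 ∫_0^{3} v(s) sin(7*pi*s/3) ds.
Integrating by parts three times (tabular method), an antiderivative of (-s**3 - s) sin(7*pi*s/3) is 3*s**3*cos(7*pi*s/3)/(7*pi) - 27*s**2*sin(7*pi*s/3)/(49*pi**2) - 162*s*cos(7*pi*s/3)/(343*pi**3) + 3*s*cos(7*pi*s/3)/(7*pi) - 9*sin(7*pi*s/3)/(49*pi**2) + 486*sin(7*pi*s/3)/(2401*pi**4); evaluating from 0 to 3: ∫_{0}^{3} (-s**3 - s) sin(7*pi*s/3) ds = (18*(27 - 245*pi**2)/(343*pi**3)) - (0) = 18*(27 - 245*pi**2)/(343*pi**3).
Hence b_7 = (2/3)·(18*(27 - 245*pi**2)/(343*pi**3)) = 12*(27 - 245*pi**2)/(343*pi**3).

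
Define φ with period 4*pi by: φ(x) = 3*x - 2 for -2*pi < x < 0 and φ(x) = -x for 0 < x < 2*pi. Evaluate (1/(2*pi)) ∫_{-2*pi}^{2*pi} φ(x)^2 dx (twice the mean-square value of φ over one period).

4 + 12*pi + 40*pi**2/3

(1/(2*pi)) ∫_{-2*pi}^{2*pi} φ(x)^2 dx = (1/(2*pi)) · (8*pi*(3 + 9*pi + 10*pi**2)/3) = 4 + 12*pi + 40*pi**2/3.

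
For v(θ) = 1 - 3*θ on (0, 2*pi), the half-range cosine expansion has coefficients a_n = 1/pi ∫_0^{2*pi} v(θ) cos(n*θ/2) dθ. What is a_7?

a_7 = 1/pi ∫_0^{2*pi} (1 - 3*θ) cos(7*θ/2) dθ.
Integrating by parts (boundary term plus one more integral), an antiderivative of (1 - 3*θ) cos(7*θ/2) is -6*θ*sin(7*θ/2)/7 + 2*sin(7*θ/2)/7 - 12*cos(7*θ/2)/49; evaluating from 0 to 2*pi: ∫_{0}^{2*pi} (1 - 3*θ) cos(7*θ/2) dθ = (12/49) - (-12/49) = 24/49.
Hence a_7 = (1/pi)·(24/49) = 24/(49*pi).

24/(49*pi)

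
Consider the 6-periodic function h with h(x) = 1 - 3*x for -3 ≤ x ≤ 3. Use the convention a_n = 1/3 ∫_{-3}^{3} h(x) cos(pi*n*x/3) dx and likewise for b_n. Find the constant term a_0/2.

a_0 = 1/3 ∫_{-3}^{3} h(x) dx = 1/3 · (6) = 2.
So the constant term a_0/2 = 1.

1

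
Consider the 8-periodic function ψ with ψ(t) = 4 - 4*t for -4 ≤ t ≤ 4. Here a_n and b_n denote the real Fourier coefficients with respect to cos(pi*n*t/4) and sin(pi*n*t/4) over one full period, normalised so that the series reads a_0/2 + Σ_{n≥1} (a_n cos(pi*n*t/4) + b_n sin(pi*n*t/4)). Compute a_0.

a_0 = 1/4 ∫_{-4}^{4} ψ(t) dt = 1/4 · (32) = 8.

8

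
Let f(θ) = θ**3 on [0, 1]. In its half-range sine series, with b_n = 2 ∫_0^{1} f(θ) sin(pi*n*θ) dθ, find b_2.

(3/2 - pi**2)/pi**3

b_2 = 2 ∫_0^{1} (θ**3) sin(2*pi*θ) dθ.
Integrating by parts three times (tabular method), an antiderivative of (θ**3) sin(2*pi*θ) is -θ**3*cos(2*pi*θ)/(2*pi) + 3*θ**2*sin(2*pi*θ)/(4*pi**2) + 3*θ*cos(2*pi*θ)/(4*pi**3) - 3*sin(2*pi*θ)/(8*pi**4); evaluating from 0 to 1: ∫_{0}^{1} (θ**3) sin(2*pi*θ) dθ = ((3 - 2*pi**2)/(4*pi**3)) - (0) = (3 - 2*pi**2)/(4*pi**3).
Hence b_2 = 2·((3 - 2*pi**2)/(4*pi**3)) = (3/2 - pi**2)/pi**3.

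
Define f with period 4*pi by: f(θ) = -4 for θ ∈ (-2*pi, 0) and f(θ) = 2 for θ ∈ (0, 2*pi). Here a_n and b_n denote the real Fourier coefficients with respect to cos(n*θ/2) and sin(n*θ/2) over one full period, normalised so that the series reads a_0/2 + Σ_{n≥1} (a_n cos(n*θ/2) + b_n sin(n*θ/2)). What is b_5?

b_5 = (1/(2*pi)) ∫_{-2*pi}^{2*pi} f(θ) sin(5*θ/2) dθ.
Split the integral at the breakpoints.
Directly, an antiderivative of (-4) sin(5*θ/2) is 8*cos(5*θ/2)/5; evaluating from -2*pi to 0: ∫_{-2*pi}^{0} (-4) sin(5*θ/2) dθ = (8/5) - (-8/5) = 16/5.
Directly, an antiderivative of (2) sin(5*θ/2) is -4*cos(5*θ/2)/5; evaluating from 0 to 2*pi: ∫_{0}^{2*pi} (2) sin(5*θ/2) dθ = (4/5) - (-4/5) = 8/5.
Summing the pieces and multiplying by (1/(2*pi)) gives b_5 = 12/(5*pi).

12/(5*pi)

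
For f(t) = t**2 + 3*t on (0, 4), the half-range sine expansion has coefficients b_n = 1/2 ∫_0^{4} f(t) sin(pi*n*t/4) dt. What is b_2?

b_2 = 1/2 ∫_0^{4} (t**2 + 3*t) sin(pi*t/2) dt.
Integrating by parts twice (tabular method), an antiderivative of (t**2 + 3*t) sin(pi*t/2) is -2*t**2*cos(pi*t/2)/pi + 8*t*sin(pi*t/2)/pi**2 - 6*t*cos(pi*t/2)/pi + 12*sin(pi*t/2)/pi**2 + 16*cos(pi*t/2)/pi**3; evaluating from 0 to 4: ∫_{0}^{4} (t**2 + 3*t) sin(pi*t/2) dt = (-56/pi + 16/pi**3) - (16/pi**3) = -56/pi.
Hence b_2 = (1/2)·(-56/pi) = -28/pi.

-28/pi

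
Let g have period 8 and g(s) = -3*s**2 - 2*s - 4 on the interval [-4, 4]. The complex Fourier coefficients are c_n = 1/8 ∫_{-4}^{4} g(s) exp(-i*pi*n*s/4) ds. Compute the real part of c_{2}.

-24/pi**2

Since g is real-valued, Re(c_{2}) = 1/8 ∫_{-4}^{4} g(s) cos(pi*s/2) ds = a_{2}/2.
Integrating by parts twice (tabular method), an antiderivative of (-3*s**2 - 2*s - 4) cos(pi*s/2) is -6*s**2*sin(pi*s/2)/pi - 4*s*sin(pi*s/2)/pi - 24*s*cos(pi*s/2)/pi**2 - 8*sin(pi*s/2)/pi + 48*sin(pi*s/2)/pi**3 - 8*cos(pi*s/2)/pi**2; evaluating from -4 to 4: ∫_{-4}^{4} (-3*s**2 - 2*s - 4) cos(pi*s/2) ds = (-104/pi**2) - (88/pi**2) = -192/pi**2.
Hence Re(c_{2}) = (1/8)·(-192/pi**2) = -24/pi**2.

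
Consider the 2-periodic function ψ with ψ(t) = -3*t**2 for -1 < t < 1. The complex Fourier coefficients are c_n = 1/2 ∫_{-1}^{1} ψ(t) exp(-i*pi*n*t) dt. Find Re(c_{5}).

6/(25*pi**2)

Since ψ is real-valued, Re(c_{5}) = 1/2 ∫_{-1}^{1} ψ(t) cos(5*pi*t) dt = a_{5}/2.
ψ is even and cos(5*pi*t) is even, so the integrand is even: ∫_{-1}^{1} ψ(t) cos(5*pi*t) dt = 2∫_0^{1} ψ(t) cos(5*pi*t) dt.
Integrating by parts twice (tabular method), an antiderivative of (-3*t**2) cos(5*pi*t) is -3*t**2*sin(5*pi*t)/(5*pi) - 6*t*cos(5*pi*t)/(25*pi**2) + 6*sin(5*pi*t)/(125*pi**3); evaluating from 0 to 1: ∫_{0}^{1} (-3*t**2) cos(5*pi*t) dt = (6/(25*pi**2)) - (0) = 6/(25*pi**2).
So ∫_{-1}^{1} ψ(t) cos(5*pi*t) dt = 12/(25*pi**2).
Hence Re(c_{5}) = (1/2)·(12/(25*pi**2)) = 6/(25*pi**2).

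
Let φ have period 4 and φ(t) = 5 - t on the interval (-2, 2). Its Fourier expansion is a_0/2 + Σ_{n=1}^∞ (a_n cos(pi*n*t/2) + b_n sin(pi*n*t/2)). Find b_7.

-4/(7*pi)

b_7 = 1/2 ∫_{-2}^{2} φ(t) sin(7*pi*t/2) dt.
Integrating by parts (boundary term plus one more integral), an antiderivative of (5 - t) sin(7*pi*t/2) is 2*t*cos(7*pi*t/2)/(7*pi) - 4*sin(7*pi*t/2)/(49*pi**2) - 10*cos(7*pi*t/2)/(7*pi); evaluating from -2 to 2: ∫_{-2}^{2} (5 - t) sin(7*pi*t/2) dt = (6/(7*pi)) - (2/pi) = -8/(7*pi).
Hence b_7 = (1/2)·(-8/(7*pi)) = -4/(7*pi).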